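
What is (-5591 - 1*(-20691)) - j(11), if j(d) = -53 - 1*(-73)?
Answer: 15080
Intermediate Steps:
j(d) = 20 (j(d) = -53 + 73 = 20)
(-5591 - 1*(-20691)) - j(11) = (-5591 - 1*(-20691)) - 1*20 = (-5591 + 20691) - 20 = 15100 - 20 = 15080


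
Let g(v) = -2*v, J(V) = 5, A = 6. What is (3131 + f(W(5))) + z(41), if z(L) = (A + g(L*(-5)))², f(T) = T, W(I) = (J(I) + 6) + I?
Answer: 176203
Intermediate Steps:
W(I) = 11 + I (W(I) = (5 + 6) + I = 11 + I)
z(L) = (6 + 10*L)² (z(L) = (6 - 2*L*(-5))² = (6 - (-10)*L)² = (6 + 10*L)²)
(3131 + f(W(5))) + z(41) = (3131 + (11 + 5)) + 4*(3 + 5*41)² = (3131 + 16) + 4*(3 + 205)² = 3147 + 4*208² = 3147 + 4*43264 = 3147 + 173056 = 176203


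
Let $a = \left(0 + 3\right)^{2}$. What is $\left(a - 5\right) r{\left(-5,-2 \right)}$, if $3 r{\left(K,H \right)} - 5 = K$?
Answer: $0$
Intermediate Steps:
$r{\left(K,H \right)} = \frac{5}{3} + \frac{K}{3}$
$a = 9$ ($a = 3^{2} = 9$)
$\left(a - 5\right) r{\left(-5,-2 \right)} = \left(9 - 5\right) \left(\frac{5}{3} + \frac{1}{3} \left(-5\right)\right) = 4 \left(\frac{5}{3} - \frac{5}{3}\right) = 4 \cdot 0 = 0$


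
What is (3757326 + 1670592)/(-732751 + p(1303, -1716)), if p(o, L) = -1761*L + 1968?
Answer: 5427918/2291093 ≈ 2.3691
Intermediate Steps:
p(o, L) = 1968 - 1761*L
(3757326 + 1670592)/(-732751 + p(1303, -1716)) = (3757326 + 1670592)/(-732751 + (1968 - 1761*(-1716))) = 5427918/(-732751 + (1968 + 3021876)) = 5427918/(-732751 + 3023844) = 5427918/2291093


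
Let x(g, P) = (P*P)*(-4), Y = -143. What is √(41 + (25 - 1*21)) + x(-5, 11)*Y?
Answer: 69212 + 3*√5 ≈ 69219.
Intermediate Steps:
x(g, P) = -4*P² (x(g, P) = P²*(-4) = -4*P²)
√(41 + (25 - 1*21)) + x(-5, 11)*Y = √(41 + (25 - 1*21)) - 4*11²*(-143) = √(41 + (25 - 21)) - 4*121*(-143) = √(41 + 4) - 484*(-143) = √45 + 69212 = 3*√5 + 69212 = 69212 + 3*√5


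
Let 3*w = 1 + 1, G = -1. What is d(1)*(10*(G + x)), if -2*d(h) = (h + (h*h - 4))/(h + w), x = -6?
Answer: -42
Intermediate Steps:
w = 2/3 (w = (1 + 1)/3 = (1/3)*2 = 2/3 ≈ 0.66667)
d(h) = -(-4 + h + h**2)/(2*(2/3 + h)) (d(h) = -(h + (h*h - 4))/(2*(h + 2/3)) = -(h + (h**2 - 4))/(2*(2/3 + h)) = -(h + (-4 + h**2))/(2*(2/3 + h)) = -(-4 + h + h**2)/(2*(2/3 + h)))
d(1)*(10*(G + x)) = (3*(4 - 1*1 - 1*1**2)/(2*(2 + 3*1)))*(10*(-1 - 6)) = (3*(4 - 1 - 1*1)/(2*(2 + 3)))*(10*(-7)) = ((3/2)*(4 - 1 - 1)/5)*(-70) = ((3/2)*(1/5)*2)*(-70) = (3/5)*(-70) = -42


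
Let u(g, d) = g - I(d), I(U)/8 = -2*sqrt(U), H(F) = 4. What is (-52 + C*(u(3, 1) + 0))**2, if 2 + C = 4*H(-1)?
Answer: 45796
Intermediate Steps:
I(U) = -16*sqrt(U) (I(U) = 8*(-2*sqrt(U)) = -16*sqrt(U))
C = 14 (C = -2 + 4*4 = -2 + 16 = 14)
u(g, d) = g + 16*sqrt(d) (u(g, d) = g - (-16)*sqrt(d) = g + 16*sqrt(d))
(-52 + C*(u(3, 1) + 0))**2 = (-52 + 14*((3 + 16*sqrt(1)) + 0))**2 = (-52 + 14*((3 + 16*1) + 0))**2 = (-52 + 14*((3 + 16) + 0))**2 = (-52 + 14*(19 + 0))**2 = (-52 + 14*19)**2 = (-52 + 266)**2 = 214**2 = 45796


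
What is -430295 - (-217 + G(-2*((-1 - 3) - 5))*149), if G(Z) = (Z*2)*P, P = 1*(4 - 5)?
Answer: -424714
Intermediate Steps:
P = -1 (P = 1*(-1) = -1)
G(Z) = -2*Z (G(Z) = (Z*2)*(-1) = (2*Z)*(-1) = -2*Z)
-430295 - (-217 + G(-2*((-1 - 3) - 5))*149) = -430295 - (-217 - (-4)*((-1 - 3) - 5)*149) = -430295 - (-217 - (-4)*(-4 - 5)*149) = -430295 - (-217 - (-4)*(-9)*149) = -430295 - (-217 - 2*18*149) = -430295 - (-217 - 36*149) = -430295 - (-217 - 5364) = -430295 - 1*(-5581) = -430295 + 5581 = -424714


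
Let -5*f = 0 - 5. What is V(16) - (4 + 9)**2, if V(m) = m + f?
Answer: -152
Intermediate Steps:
f = 1 (f = -(0 - 5)/5 = -1/5*(-5) = 1)
V(m) = 1 + m (V(m) = m + 1 = 1 + m)
V(16) - (4 + 9)**2 = (1 + 16) - (4 + 9)**2 = 17 - 1*13**2 = 17 - 1*169 = 17 - 169 = -152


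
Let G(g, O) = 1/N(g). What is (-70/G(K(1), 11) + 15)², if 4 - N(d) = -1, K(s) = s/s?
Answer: 112225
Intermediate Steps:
K(s) = 1
N(d) = 5 (N(d) = 4 - 1*(-1) = 4 + 1 = 5)
G(g, O) = ⅕ (G(g, O) = 1/5 = ⅕)
(-70/G(K(1), 11) + 15)² = (-70/⅕ + 15)² = (-70*5 + 15)² = (-350 + 15)² = (-335)² = 112225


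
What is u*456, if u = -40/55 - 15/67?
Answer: -319656/737 ≈ -433.73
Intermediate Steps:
u = -701/737 (u = -40*1/55 - 15*1/67 = -8/11 - 15/67 = -701/737 ≈ -0.95115)
u*456 = -701/737*456 = -319656/737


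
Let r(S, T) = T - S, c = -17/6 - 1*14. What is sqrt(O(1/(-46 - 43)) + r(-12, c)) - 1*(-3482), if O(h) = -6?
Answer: 3482 + I*sqrt(390)/6 ≈ 3482.0 + 3.2914*I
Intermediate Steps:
c = -101/6 (c = -17*1/6 - 14 = -17/6 - 14 = -101/6 ≈ -16.833)
sqrt(O(1/(-46 - 43)) + r(-12, c)) - 1*(-3482) = sqrt(-6 + (-101/6 - 1*(-12))) - 1*(-3482) = sqrt(-6 + (-101/6 + 12)) + 3482 = sqrt(-6 - 29/6) + 3482 = sqrt(-65/6) + 3482 = I*sqrt(390)/6 + 3482 = 3482 + I*sqrt(390)/6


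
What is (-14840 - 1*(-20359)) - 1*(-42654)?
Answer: 48173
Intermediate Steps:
(-14840 - 1*(-20359)) - 1*(-42654) = (-14840 + 20359) + 42654 = 5519 + 42654 = 48173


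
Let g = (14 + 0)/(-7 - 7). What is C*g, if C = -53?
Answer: 53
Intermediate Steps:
g = -1 (g = 14/(-14) = 14*(-1/14) = -1)
C*g = -53*(-1) = 53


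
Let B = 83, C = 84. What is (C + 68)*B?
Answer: 12616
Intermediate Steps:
(C + 68)*B = (84 + 68)*83 = 152*83 = 12616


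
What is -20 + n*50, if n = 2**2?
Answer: 180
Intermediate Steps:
n = 4
-20 + n*50 = -20 + 4*50 = -20 + 200 = 180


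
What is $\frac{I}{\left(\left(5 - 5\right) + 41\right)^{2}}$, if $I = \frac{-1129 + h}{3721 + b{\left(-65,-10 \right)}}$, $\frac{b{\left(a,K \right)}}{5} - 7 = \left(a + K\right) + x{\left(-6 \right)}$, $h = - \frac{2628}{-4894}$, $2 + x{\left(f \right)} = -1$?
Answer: $- \frac{2761349}{13845727962} \approx -0.00019944$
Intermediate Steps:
$x{\left(f \right)} = -3$ ($x{\left(f \right)} = -2 - 1 = -3$)
$h = \frac{1314}{2447}$ ($h = \left(-2628\right) \left(- \frac{1}{4894}\right) = \frac{1314}{2447} \approx 0.53698$)
$b{\left(a,K \right)} = 20 + 5 K + 5 a$ ($b{\left(a,K \right)} = 35 + 5 \left(\left(a + K\right) - 3\right) = 35 + 5 \left(\left(K + a\right) - 3\right) = 35 + 5 \left(-3 + K + a\right) = 35 + \left(-15 + 5 K + 5 a\right) = 20 + 5 K + 5 a$)
$I = - \frac{2761349}{8236602}$ ($I = \frac{-1129 + \frac{1314}{2447}}{3721 + \left(20 + 5 \left(-10\right) + 5 \left(-65\right)\right)} = - \frac{2761349}{2447 \left(3721 - 355\right)} = - \frac{2761349}{2447 \cdot 3366} = \left(- \frac{2761349}{2447}\right) \frac{1}{3366} = - \frac{2761349}{8236602} \approx -0.33525$)
$\frac{I}{\left(\left(5 - 5\right) + 41\right)^{2}} = - \frac{2761349}{8236602 \left(\left(5 - 5\right) + 41\right)^{2}} = - \frac{2761349}{8236602 \left(0 + 41\right)^{2}} = - \frac{2761349}{8236602 \cdot 41^{2}} = - \frac{2761349}{8236602 \cdot 1681} = \left(- \frac{2761349}{8236602}\right) \frac{1}{1681} = - \frac{2761349}{13845727962}$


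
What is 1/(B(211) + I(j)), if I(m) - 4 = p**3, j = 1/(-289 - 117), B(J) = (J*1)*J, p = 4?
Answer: 1/44589 ≈ 2.2427e-5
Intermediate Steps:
B(J) = J**2 (B(J) = J*J = J**2)
j = -1/406 (j = 1/(-406) = -1/406 ≈ -0.0024631)
I(m) = 68 (I(m) = 4 + 4**3 = 4 + 64 = 68)
1/(B(211) + I(j)) = 1/(211**2 + 68) = 1/(44521 + 68) = 1/44589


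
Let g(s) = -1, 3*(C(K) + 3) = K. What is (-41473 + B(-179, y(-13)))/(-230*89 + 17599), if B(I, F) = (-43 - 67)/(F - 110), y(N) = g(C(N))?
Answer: 4603393/318681 ≈ 14.445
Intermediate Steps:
C(K) = -3 + K/3
y(N) = -1
B(I, F) = -110/(-110 + F)
(-41473 + B(-179, y(-13)))/(-230*89 + 17599) = (-41473 - 110/(-110 - 1))/(-230*89 + 17599) = (-41473 - 110/(-111))/(-20470 + 17599) = (-41473 - 110*(-1/111))/(-2871) = (-41473 + 110/111)*(-1/2871) = -4603393/111*(-1/2871) = 4603393/318681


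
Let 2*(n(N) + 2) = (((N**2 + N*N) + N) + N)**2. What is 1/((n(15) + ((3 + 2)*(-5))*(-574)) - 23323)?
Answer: 1/106225 ≈ 9.4140e-6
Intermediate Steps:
n(N) = -2 + (2*N + 2*N**2)**2/2 (n(N) = -2 + (((N**2 + N*N) + N) + N)**2/2 = -2 + (((N**2 + N**2) + N) + N)**2/2 = -2 + ((2*N**2 + N) + N)**2/2 = -2 + ((N + 2*N**2) + N)**2/2 = -2 + (2*N + 2*N**2)**2/2)
1/((n(15) + ((3 + 2)*(-5))*(-574)) - 23323) = 1/(((-2 + 2*15**2*(1 + 15)**2) + ((3 + 2)*(-5))*(-574)) - 23323) = 1/(((-2 + 2*225*16**2) + (5*(-5))*(-574)) - 23323) = 1/(((-2 + 2*225*256) - 25*(-574)) - 23323) = 1/(((-2 + 115200) + 14350) - 23323) = 1/((115198 + 14350) - 23323) = 1/(129548 - 23323) = 1/106225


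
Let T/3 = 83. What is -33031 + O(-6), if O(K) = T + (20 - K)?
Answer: -32756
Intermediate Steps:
T = 249 (T = 3*83 = 249)
O(K) = 269 - K (O(K) = 249 + (20 - K) = 269 - K)
-33031 + O(-6) = -33031 + (269 - 1*(-6)) = -33031 + (269 + 6) = -33031 + 275 = -32756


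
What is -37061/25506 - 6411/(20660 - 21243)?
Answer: 141912403/14869998 ≈ 9.5435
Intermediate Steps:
-37061/25506 - 6411/(20660 - 21243) = -37061*1/25506 - 6411/(-583) = -37061/25506 - 6411*(-1/583) = -37061/25506 + 6411/583 = 141912403/14869998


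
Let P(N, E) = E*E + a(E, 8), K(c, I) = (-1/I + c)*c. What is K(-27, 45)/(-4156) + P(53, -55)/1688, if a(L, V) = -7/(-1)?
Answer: 1776473/1096145 ≈ 1.6207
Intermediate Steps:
K(c, I) = c*(c - 1/I) (K(c, I) = (c - 1/I)*c = c*(c - 1/I))
a(L, V) = 7 (a(L, V) = -7*(-1) = 7)
P(N, E) = 7 + E² (P(N, E) = E*E + 7 = E² + 7 = 7 + E²)
K(-27, 45)/(-4156) + P(53, -55)/1688 = ((-27)² - 1*(-27)/45)/(-4156) + (7 + (-55)²)/1688 = (729 - 1*(-27)*1/45)*(-1/4156) + (7 + 3025)*(1/1688) = (729 + ⅗)*(-1/4156) + 3032*(1/1688) = (3648/5)*(-1/4156) + 379/211 = -912/5195 + 379/211 = 1776473/1096145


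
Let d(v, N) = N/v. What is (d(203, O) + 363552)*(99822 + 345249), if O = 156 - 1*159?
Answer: 32846708459763/203 ≈ 1.6181e+11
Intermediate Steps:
O = -3 (O = 156 - 159 = -3)
(d(203, O) + 363552)*(99822 + 345249) = (-3/203 + 363552)*(99822 + 345249) = (-3*1/203 + 363552)*445071 = (-3/203 + 363552)*445071 = (73801053/203)*445071 = 32846708459763/203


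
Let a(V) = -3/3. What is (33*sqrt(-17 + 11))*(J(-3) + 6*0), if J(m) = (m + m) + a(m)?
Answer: -231*I*sqrt(6) ≈ -565.83*I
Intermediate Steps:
a(V) = -1 (a(V) = -3*1/3 = -1)
J(m) = -1 + 2*m (J(m) = (m + m) - 1 = 2*m - 1 = -1 + 2*m)
(33*sqrt(-17 + 11))*(J(-3) + 6*0) = (33*sqrt(-17 + 11))*((-1 + 2*(-3)) + 6*0) = (33*sqrt(-6))*((-1 - 6) + 0) = (33*(I*sqrt(6)))*(-7 + 0) = (33*I*sqrt(6))*(-7) = -231*I*sqrt(6)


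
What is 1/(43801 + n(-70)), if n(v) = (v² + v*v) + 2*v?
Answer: 1/53461 ≈ 1.8705e-5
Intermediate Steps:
n(v) = 2*v + 2*v² (n(v) = (v² + v²) + 2*v = 2*v² + 2*v = 2*v + 2*v²)
1/(43801 + n(-70)) = 1/(43801 + 2*(-70)*(1 - 70)) = 1/(43801 + 2*(-70)*(-69)) = 1/(43801 + 9660) = 1/53461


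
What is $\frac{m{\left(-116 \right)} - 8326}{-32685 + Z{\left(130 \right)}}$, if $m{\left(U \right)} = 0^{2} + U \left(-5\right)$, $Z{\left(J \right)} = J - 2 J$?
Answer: $\frac{7746}{32815} \approx 0.23605$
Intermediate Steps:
$Z{\left(J \right)} = - J$
$m{\left(U \right)} = - 5 U$ ($m{\left(U \right)} = 0 - 5 U = - 5 U$)
$\frac{m{\left(-116 \right)} - 8326}{-32685 + Z{\left(130 \right)}} = \frac{\left(-5\right) \left(-116\right) - 8326}{-32685 - 130} = \frac{580 - 8326}{-32685 - 130} = - \frac{7746}{-32815} = \left(-7746\right) \left(- \frac{1}{32815}\right) = \frac{7746}{32815}$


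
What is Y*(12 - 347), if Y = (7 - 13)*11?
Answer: 22110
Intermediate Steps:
Y = -66 (Y = -6*11 = -66)
Y*(12 - 347) = -66*(12 - 347) = -66*(-335) = 22110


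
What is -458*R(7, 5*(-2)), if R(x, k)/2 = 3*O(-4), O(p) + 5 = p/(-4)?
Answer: 10992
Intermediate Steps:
O(p) = -5 - p/4 (O(p) = -5 + p/(-4) = -5 + p*(-1/4) = -5 - p/4)
R(x, k) = -24 (R(x, k) = 2*(3*(-5 - 1/4*(-4))) = 2*(3*(-5 + 1)) = 2*(3*(-4)) = 2*(-12) = -24)
-458*R(7, 5*(-2)) = -458*(-24) = 10992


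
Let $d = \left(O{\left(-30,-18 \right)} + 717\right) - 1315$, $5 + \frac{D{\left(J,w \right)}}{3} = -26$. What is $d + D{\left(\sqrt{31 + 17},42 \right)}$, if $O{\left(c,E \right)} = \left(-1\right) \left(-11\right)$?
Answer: $-680$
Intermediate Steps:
$O{\left(c,E \right)} = 11$
$D{\left(J,w \right)} = -93$ ($D{\left(J,w \right)} = -15 + 3 \left(-26\right) = -15 - 78 = -93$)
$d = -587$ ($d = \left(11 + 717\right) - 1315 = 728 - 1315 = -587$)
$d + D{\left(\sqrt{31 + 17},42 \right)} = -587 - 93 = -680$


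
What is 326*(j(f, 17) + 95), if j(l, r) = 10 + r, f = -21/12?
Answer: 39772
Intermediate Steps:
f = -7/4 (f = -21*1/12 = -7/4 ≈ -1.7500)
326*(j(f, 17) + 95) = 326*((10 + 17) + 95) = 326*(27 + 95) = 326*122 = 39772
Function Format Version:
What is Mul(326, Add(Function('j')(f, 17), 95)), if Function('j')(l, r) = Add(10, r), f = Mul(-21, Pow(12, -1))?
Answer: 39772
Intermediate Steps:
f = Rational(-7, 4) (f = Mul(-21, Rational(1, 12)) = Rational(-7, 4) ≈ -1.7500)
Mul(326, Add(Function('j')(f, 17), 95)) = Mul(326, Add(Add(10, 17), 95)) = Mul(326, Add(27, 95)) = Mul(326, 122) = 39772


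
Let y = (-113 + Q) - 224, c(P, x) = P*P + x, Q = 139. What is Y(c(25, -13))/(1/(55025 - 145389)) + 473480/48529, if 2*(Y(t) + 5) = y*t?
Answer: 265716941645188/48529 ≈ 5.4754e+9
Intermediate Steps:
c(P, x) = x + P² (c(P, x) = P² + x = x + P²)
y = -198 (y = (-113 + 139) - 224 = 26 - 224 = -198)
Y(t) = -5 - 99*t (Y(t) = -5 + (-198*t)/2 = -5 - 99*t)
Y(c(25, -13))/(1/(55025 - 145389)) + 473480/48529 = (-5 - 99*(-13 + 25²))/(1/(55025 - 145389)) + 473480/48529 = (-5 - 99*(-13 + 625))/(1/(-90364)) + 473480*(1/48529) = (-5 - 99*612)/(-1/90364) + 473480/48529 = (-5 - 60588)*(-90364) + 473480/48529 = -60593*(-90364) + 473480/48529 = 5475425852 + 473480/48529 = 265716941645188/48529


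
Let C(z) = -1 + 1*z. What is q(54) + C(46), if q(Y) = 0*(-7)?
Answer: 45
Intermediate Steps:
C(z) = -1 + z
q(Y) = 0
q(54) + C(46) = 0 + (-1 + 46) = 0 + 45 = 45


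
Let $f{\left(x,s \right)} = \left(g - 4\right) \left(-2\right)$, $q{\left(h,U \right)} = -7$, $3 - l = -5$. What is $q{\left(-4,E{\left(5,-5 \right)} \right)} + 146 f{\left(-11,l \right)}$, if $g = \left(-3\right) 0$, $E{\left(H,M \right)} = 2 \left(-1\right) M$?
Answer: $1161$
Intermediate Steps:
$l = 8$ ($l = 3 - -5 = 3 + 5 = 8$)
$E{\left(H,M \right)} = - 2 M$
$g = 0$
$f{\left(x,s \right)} = 8$ ($f{\left(x,s \right)} = \left(0 - 4\right) \left(-2\right) = \left(-4\right) \left(-2\right) = 8$)
$q{\left(-4,E{\left(5,-5 \right)} \right)} + 146 f{\left(-11,l \right)} = -7 + 146 \cdot 8 = -7 + 1168 = 1161$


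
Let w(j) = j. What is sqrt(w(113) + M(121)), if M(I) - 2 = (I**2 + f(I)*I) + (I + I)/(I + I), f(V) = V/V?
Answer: sqrt(14878) ≈ 121.98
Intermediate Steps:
f(V) = 1
M(I) = 3 + I + I**2 (M(I) = 2 + ((I**2 + 1*I) + (I + I)/(I + I)) = 2 + ((I**2 + I) + (2*I)/((2*I))) = 2 + ((I + I**2) + (2*I)*(1/(2*I))) = 2 + ((I + I**2) + 1) = 2 + (1 + I + I**2) = 3 + I + I**2)
sqrt(w(113) + M(121)) = sqrt(113 + (3 + 121 + 121**2)) = sqrt(113 + (3 + 121 + 14641)) = sqrt(113 + 14765) = sqrt(14878)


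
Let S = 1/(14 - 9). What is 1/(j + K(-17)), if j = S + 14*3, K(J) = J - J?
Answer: 5/211 ≈ 0.023697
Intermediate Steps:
K(J) = 0
S = ⅕ (S = 1/5 = ⅕ ≈ 0.20000)
j = 211/5 (j = ⅕ + 14*3 = ⅕ + 42 = 211/5 ≈ 42.200)
1/(j + K(-17)) = 1/(211/5 + 0) = 1/(211/5) = 5/211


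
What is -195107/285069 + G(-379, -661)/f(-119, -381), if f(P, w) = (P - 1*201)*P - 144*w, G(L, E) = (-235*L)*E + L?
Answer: -2100101782093/3311931642 ≈ -634.10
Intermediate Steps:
G(L, E) = L - 235*E*L (G(L, E) = -235*E*L + L = L - 235*E*L)
f(P, w) = -144*w + P*(-201 + P) (f(P, w) = (P - 201)*P - 144*w = (-201 + P)*P - 144*w = P*(-201 + P) - 144*w = -144*w + P*(-201 + P))
-195107/285069 + G(-379, -661)/f(-119, -381) = -195107/285069 + (-379*(1 - 235*(-661)))/((-119)² - 201*(-119) - 144*(-381)) = -195107*1/285069 + (-379*(1 + 155335))/(14161 + 23919 + 54864) = -195107/285069 - 379*155336/92944 = -195107/285069 - 58872344*1/92944 = -195107/285069 - 7359043/11618 = -2100101782093/3311931642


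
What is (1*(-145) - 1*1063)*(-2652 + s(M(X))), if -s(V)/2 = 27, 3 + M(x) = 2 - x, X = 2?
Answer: 3268848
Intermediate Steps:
M(x) = -1 - x (M(x) = -3 + (2 - x) = -1 - x)
s(V) = -54 (s(V) = -2*27 = -54)
(1*(-145) - 1*1063)*(-2652 + s(M(X))) = (1*(-145) - 1*1063)*(-2652 - 54) = (-145 - 1063)*(-2706) = -1208*(-2706) = 3268848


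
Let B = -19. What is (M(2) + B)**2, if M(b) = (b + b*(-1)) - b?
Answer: 441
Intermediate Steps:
M(b) = -b (M(b) = (b - b) - b = 0 - b = -b)
(M(2) + B)**2 = (-1*2 - 19)**2 = (-2 - 19)**2 = (-21)**2 = 441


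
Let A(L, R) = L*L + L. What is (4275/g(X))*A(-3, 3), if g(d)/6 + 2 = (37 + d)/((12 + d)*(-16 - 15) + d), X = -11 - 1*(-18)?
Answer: -1244025/604 ≈ -2059.6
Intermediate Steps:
X = 7 (X = -11 + 18 = 7)
A(L, R) = L + L² (A(L, R) = L² + L = L + L²)
g(d) = -12 + 6*(37 + d)/(-372 - 30*d) (g(d) = -12 + 6*((37 + d)/((12 + d)*(-16 - 15) + d)) = -12 + 6*((37 + d)/((12 + d)*(-31) + d)) = -12 + 6*((37 + d)/((-372 - 31*d) + d)) = -12 + 6*((37 + d)/(-372 - 30*d)) = -12 + 6*(37 + d)/(-372 - 30*d))
(4275/g(X))*A(-3, 3) = (4275/(((-781 - 61*7)/(62 + 5*7))))*(-3*(1 - 3)) = (4275/(((-781 - 427)/(62 + 35))))*(-3*(-2)) = (4275/((-1208/97)))*6 = (4275/(((1/97)*(-1208))))*6 = (4275/(-1208/97))*6 = (4275*(-97/1208))*6 = -414675/1208*6 = -1244025/604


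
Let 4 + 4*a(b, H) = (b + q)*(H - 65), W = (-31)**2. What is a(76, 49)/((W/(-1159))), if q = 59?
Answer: 627019/961 ≈ 652.46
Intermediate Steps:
W = 961
a(b, H) = -1 + (-65 + H)*(59 + b)/4 (a(b, H) = -1 + ((b + 59)*(H - 65))/4 = -1 + ((59 + b)*(-65 + H))/4 = -1 + ((-65 + H)*(59 + b))/4 = -1 + (-65 + H)*(59 + b)/4)
a(76, 49)/((W/(-1159))) = (-3839/4 - 65/4*76 + (59/4)*49 + (1/4)*49*76)/((961/(-1159))) = (-3839/4 - 1235 + 2891/4 + 931)/((961*(-1/1159))) = -541/(-961/1159) = -541*(-1159/961) = 627019/961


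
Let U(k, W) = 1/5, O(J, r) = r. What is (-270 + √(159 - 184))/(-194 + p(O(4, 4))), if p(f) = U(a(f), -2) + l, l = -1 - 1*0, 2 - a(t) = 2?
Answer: 675/487 - 25*I/974 ≈ 1.386 - 0.025667*I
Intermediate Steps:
a(t) = 0 (a(t) = 2 - 1*2 = 2 - 2 = 0)
U(k, W) = ⅕
l = -1 (l = -1 + 0 = -1)
p(f) = -⅘ (p(f) = ⅕ - 1 = -⅘)
(-270 + √(159 - 184))/(-194 + p(O(4, 4))) = (-270 + √(159 - 184))/(-194 - ⅘) = (-270 + √(-25))/(-974/5) = (-270 + 5*I)*(-5/974) = 675/487 - 25*I/974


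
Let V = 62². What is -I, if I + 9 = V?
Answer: -3835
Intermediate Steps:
V = 3844
I = 3835 (I = -9 + 3844 = 3835)
-I = -1*3835 = -3835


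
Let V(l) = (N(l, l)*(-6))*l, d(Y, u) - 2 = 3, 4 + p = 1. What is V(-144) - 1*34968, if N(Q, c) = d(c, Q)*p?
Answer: -47928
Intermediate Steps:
p = -3 (p = -4 + 1 = -3)
d(Y, u) = 5 (d(Y, u) = 2 + 3 = 5)
N(Q, c) = -15 (N(Q, c) = 5*(-3) = -15)
V(l) = 90*l (V(l) = (-15*(-6))*l = 90*l)
V(-144) - 1*34968 = 90*(-144) - 1*34968 = -12960 - 34968 = -47928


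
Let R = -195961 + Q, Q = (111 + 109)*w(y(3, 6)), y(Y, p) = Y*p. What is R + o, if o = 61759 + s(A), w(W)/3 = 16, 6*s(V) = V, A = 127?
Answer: -741725/6 ≈ -1.2362e+5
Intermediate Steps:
s(V) = V/6
w(W) = 48 (w(W) = 3*16 = 48)
o = 370681/6 (o = 61759 + (⅙)*127 = 61759 + 127/6 = 370681/6 ≈ 61780.)
Q = 10560 (Q = (111 + 109)*48 = 220*48 = 10560)
R = -185401 (R = -195961 + 10560 = -185401)
R + o = -185401 + 370681/6 = -741725/6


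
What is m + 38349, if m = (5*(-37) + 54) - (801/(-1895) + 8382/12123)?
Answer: 292659729721/7657695 ≈ 38218.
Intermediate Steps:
m = -1005215834/7657695 (m = (-185 + 54) - (801*(-1/1895) + 8382*(1/12123)) = -131 - (-801/1895 + 2794/4041) = -131 - 1*2057789/7657695 = -131 - 2057789/7657695 = -1005215834/7657695 ≈ -131.27)
m + 38349 = -1005215834/7657695 + 38349 = 292659729721/7657695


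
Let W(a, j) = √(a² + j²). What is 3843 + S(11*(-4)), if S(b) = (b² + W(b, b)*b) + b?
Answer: 5735 - 1936*√2 ≈ 2997.1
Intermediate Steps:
S(b) = b + b² + b*√2*√(b²) (S(b) = (b² + √(b² + b²)*b) + b = (b² + √(2*b²)*b) + b = (b² + (√2*√(b²))*b) + b = (b² + b*√2*√(b²)) + b = b + b² + b*√2*√(b²))
3843 + S(11*(-4)) = 3843 + (11*(-4))*(1 + 11*(-4) + √2*√((11*(-4))²)) = 3843 - 44*(1 - 44 + √2*√((-44)²)) = 3843 - 44*(1 - 44 + √2*√1936) = 3843 - 44*(1 - 44 + √2*44) = 3843 - 44*(1 - 44 + 44*√2) = 3843 - 44*(-43 + 44*√2) = 3843 + (1892 - 1936*√2) = 5735 - 1936*√2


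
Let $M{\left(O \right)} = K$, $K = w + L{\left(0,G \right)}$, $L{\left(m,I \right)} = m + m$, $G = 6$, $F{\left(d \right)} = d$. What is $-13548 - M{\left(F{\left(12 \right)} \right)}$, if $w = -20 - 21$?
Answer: $-13507$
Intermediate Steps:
$w = -41$ ($w = -20 - 21 = -41$)
$L{\left(m,I \right)} = 2 m$
$K = -41$ ($K = -41 + 2 \cdot 0 = -41 + 0 = -41$)
$M{\left(O \right)} = -41$
$-13548 - M{\left(F{\left(12 \right)} \right)} = -13548 - -41 = -13548 + 41 = -13507$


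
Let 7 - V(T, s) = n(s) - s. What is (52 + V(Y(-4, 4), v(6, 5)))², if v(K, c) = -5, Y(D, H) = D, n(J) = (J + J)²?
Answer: 2116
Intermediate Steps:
n(J) = 4*J² (n(J) = (2*J)² = 4*J²)
V(T, s) = 7 + s - 4*s² (V(T, s) = 7 - (4*s² - s) = 7 - (-s + 4*s²) = 7 + (s - 4*s²) = 7 + s - 4*s²)
(52 + V(Y(-4, 4), v(6, 5)))² = (52 + (7 - 5 - 4*(-5)²))² = (52 + (7 - 5 - 4*25))² = (52 + (7 - 5 - 100))² = (52 - 98)² = (-46)² = 2116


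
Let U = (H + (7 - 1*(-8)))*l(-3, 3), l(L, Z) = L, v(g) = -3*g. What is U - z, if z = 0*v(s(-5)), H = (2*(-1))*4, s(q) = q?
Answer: -21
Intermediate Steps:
H = -8 (H = -2*4 = -8)
U = -21 (U = (-8 + (7 - 1*(-8)))*(-3) = (-8 + (7 + 8))*(-3) = (-8 + 15)*(-3) = 7*(-3) = -21)
z = 0 (z = 0*(-3*(-5)) = 0*15 = 0)
U - z = -21 - 1*0 = -21 + 0 = -21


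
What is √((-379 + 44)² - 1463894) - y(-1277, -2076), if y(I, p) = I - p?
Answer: -799 + I*√1351669 ≈ -799.0 + 1162.6*I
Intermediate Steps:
√((-379 + 44)² - 1463894) - y(-1277, -2076) = √((-379 + 44)² - 1463894) - (-1277 - 1*(-2076)) = √((-335)² - 1463894) - (-1277 + 2076) = √(112225 - 1463894) - 1*799 = √(-1351669) - 799 = I*√1351669 - 799 = -799 + I*√1351669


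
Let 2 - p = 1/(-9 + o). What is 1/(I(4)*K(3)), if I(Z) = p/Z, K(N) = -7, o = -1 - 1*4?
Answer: -8/29 ≈ -0.27586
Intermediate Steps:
o = -5 (o = -1 - 4 = -5)
p = 29/14 (p = 2 - 1/(-9 - 5) = 2 - 1/(-14) = 2 - 1*(-1/14) = 2 + 1/14 = 29/14 ≈ 2.0714)
I(Z) = 29/(14*Z)
1/(I(4)*K(3)) = 1/(((29/14)/4)*(-7)) = 1/(((29/14)*(¼))*(-7)) = 1/((29/56)*(-7)) = 1/(-29/8) = -8/29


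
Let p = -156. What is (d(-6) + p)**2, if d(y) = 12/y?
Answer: 24964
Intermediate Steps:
(d(-6) + p)**2 = (12/(-6) - 156)**2 = (12*(-1/6) - 156)**2 = (-2 - 156)**2 = (-158)**2 = 24964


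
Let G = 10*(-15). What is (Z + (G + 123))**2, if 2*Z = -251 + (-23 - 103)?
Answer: 185761/4 ≈ 46440.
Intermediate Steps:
G = -150
Z = -377/2 (Z = (-251 + (-23 - 103))/2 = (-251 - 126)/2 = (1/2)*(-377) = -377/2 ≈ -188.50)
(Z + (G + 123))**2 = (-377/2 + (-150 + 123))**2 = (-377/2 - 27)**2 = (-431/2)**2 = 185761/4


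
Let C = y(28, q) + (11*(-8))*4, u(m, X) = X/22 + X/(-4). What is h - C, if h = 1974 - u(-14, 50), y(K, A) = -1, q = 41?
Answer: 51419/22 ≈ 2337.2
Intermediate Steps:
u(m, X) = -9*X/44 (u(m, X) = X*(1/22) + X*(-1/4) = X/22 - X/4 = -9*X/44)
C = -353 (C = -1 + (11*(-8))*4 = -1 - 88*4 = -1 - 352 = -353)
h = 43653/22 (h = 1974 - (-9)*50/44 = 1974 - 1*(-225/22) = 1974 + 225/22 = 43653/22 ≈ 1984.2)
h - C = 43653/22 - 1*(-353) = 43653/22 + 353 = 51419/22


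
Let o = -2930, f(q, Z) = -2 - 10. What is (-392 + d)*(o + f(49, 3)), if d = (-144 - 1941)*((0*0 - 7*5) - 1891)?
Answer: -11813065556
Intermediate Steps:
f(q, Z) = -12
d = 4015710 (d = -2085*((0 - 35) - 1891) = -2085*(-35 - 1891) = -2085*(-1926) = 4015710)
(-392 + d)*(o + f(49, 3)) = (-392 + 4015710)*(-2930 - 12) = 4015318*(-2942) = -11813065556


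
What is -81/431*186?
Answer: -15066/431 ≈ -34.956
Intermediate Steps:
-81/431*186 = -15066/431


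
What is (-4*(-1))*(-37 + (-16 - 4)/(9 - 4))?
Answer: -164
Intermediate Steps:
(-4*(-1))*(-37 + (-16 - 4)/(9 - 4)) = 4*(-37 - 20/5) = 4*(-37 - 20*1/5) = 4*(-37 - 4) = 4*(-41) = -164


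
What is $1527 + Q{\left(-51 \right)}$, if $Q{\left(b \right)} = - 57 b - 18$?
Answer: $4416$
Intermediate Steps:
$Q{\left(b \right)} = -18 - 57 b$
$1527 + Q{\left(-51 \right)} = 1527 - -2889 = 1527 + \left(-18 + 2907\right) = 1527 + 2889 = 4416$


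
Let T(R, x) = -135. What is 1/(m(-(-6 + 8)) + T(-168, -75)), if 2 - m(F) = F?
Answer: -1/131 ≈ -0.0076336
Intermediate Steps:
m(F) = 2 - F
1/(m(-(-6 + 8)) + T(-168, -75)) = 1/((2 - (-1)*(-6 + 8)) - 135) = 1/((2 - (-1)*2) - 135) = 1/((2 - 1*(-2)) - 135) = 1/((2 + 2) - 135) = 1/(4 - 135) = 1/(-131) = -1/131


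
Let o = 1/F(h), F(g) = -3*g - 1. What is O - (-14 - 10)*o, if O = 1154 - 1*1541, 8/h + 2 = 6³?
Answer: -48621/119 ≈ -408.58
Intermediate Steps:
h = 4/107 (h = 8/(-2 + 6³) = 8/(-2 + 216) = 8/214 = 8*(1/214) = 4/107 ≈ 0.037383)
F(g) = -1 - 3*g
o = -107/119 (o = 1/(-1 - 3*4/107) = 1/(-1 - 12/107) = 1/(-119/107) = -107/119 ≈ -0.89916)
O = -387 (O = 1154 - 1541 = -387)
O - (-14 - 10)*o = -387 - (-14 - 10)*(-107)/119 = -387 - (-24)*(-107)/119 = -387 - 1*2568/119 = -387 - 2568/119 = -48621/119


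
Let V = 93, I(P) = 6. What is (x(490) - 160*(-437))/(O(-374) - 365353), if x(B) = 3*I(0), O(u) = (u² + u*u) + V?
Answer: -34969/42754 ≈ -0.81791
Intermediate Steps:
O(u) = 93 + 2*u² (O(u) = (u² + u*u) + 93 = (u² + u²) + 93 = 2*u² + 93 = 93 + 2*u²)
x(B) = 18 (x(B) = 3*6 = 18)
(x(490) - 160*(-437))/(O(-374) - 365353) = (18 - 160*(-437))/((93 + 2*(-374)²) - 365353) = (18 + 69920)/((93 + 2*139876) - 365353) = 69938/((93 + 279752) - 365353) = 69938/(279845 - 365353) = 69938/(-85508) = 69938*(-1/85508) = -34969/42754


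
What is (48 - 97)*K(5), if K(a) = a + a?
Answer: -490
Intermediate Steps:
K(a) = 2*a
(48 - 97)*K(5) = (48 - 97)*(2*5) = -49*10 = -490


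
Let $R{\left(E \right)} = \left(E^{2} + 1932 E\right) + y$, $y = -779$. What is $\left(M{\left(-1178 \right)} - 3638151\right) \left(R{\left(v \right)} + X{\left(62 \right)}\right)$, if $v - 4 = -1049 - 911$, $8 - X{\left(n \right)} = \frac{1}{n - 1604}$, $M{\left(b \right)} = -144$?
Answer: $- \frac{86347372660755}{514} \approx -1.6799 \cdot 10^{11}$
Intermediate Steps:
$X{\left(n \right)} = 8 - \frac{1}{-1604 + n}$ ($X{\left(n \right)} = 8 - \frac{1}{n - 1604} = 8 - \frac{1}{-1604 + n}$)
$v = -1956$ ($v = 4 - 1960 = -1956$)
$R{\left(E \right)} = -779 + E^{2} + 1932 E$ ($R{\left(E \right)} = \left(E^{2} + 1932 E\right) - 779 = -779 + E^{2} + 1932 E$)
$\left(M{\left(-1178 \right)} - 3638151\right) \left(R{\left(v \right)} + X{\left(62 \right)}\right) = \left(-144 - 3638151\right) \left(\left(-779 + \left(-1956\right)^{2} + 1932 \left(-1956\right)\right) + \frac{-12833 + 8 \cdot 62}{-1604 + 62}\right) = - 3638295 \left(\left(-779 + 3825936 - 3778992\right) + \frac{-12833 + 496}{-1542}\right) = - 3638295 \left(46165 - - \frac{12337}{1542}\right) = - 3638295 \left(46165 + \frac{12337}{1542}\right) = \left(-3638295\right) \frac{71198767}{1542} = - \frac{86347372660755}{514}$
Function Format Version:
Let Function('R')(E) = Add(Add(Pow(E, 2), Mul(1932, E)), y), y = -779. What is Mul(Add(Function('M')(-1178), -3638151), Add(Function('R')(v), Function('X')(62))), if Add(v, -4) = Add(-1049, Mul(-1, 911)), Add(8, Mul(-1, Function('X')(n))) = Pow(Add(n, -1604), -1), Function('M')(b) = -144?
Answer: Rational(-86347372660755, 514) ≈ -1.6799e+11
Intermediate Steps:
Function('X')(n) = Add(8, Mul(-1, Pow(Add(-1604, n), -1))) (Function('X')(n) = Add(8, Mul(-1, Pow(Add(n, -1604), -1))) = Add(8, Mul(-1, Pow(Add(-1604, n), -1))))
v = -1956 (v = Add(4, Add(-1049, Mul(-1, 911))) = Add(4, Add(-1049, -911)) = Add(4, -1960) = -1956)
Function('R')(E) = Add(-779, Pow(E, 2), Mul(1932, E)) (Function('R')(E) = Add(Add(Pow(E, 2), Mul(1932, E)), -779) = Add(-779, Pow(E, 2), Mul(1932, E)))
Mul(Add(Function('M')(-1178), -3638151), Add(Function('R')(v), Function('X')(62))) = Mul(Add(-144, -3638151), Add(Add(-779, Pow(-1956, 2), Mul(1932, -1956)), Mul(Pow(Add(-1604, 62), -1), Add(-12833, Mul(8, 62))))) = Mul(-3638295, Add(Add(-779, 3825936, -3778992), Mul(Pow(-1542, -1), Add(-12833, 496)))) = Mul(-3638295, Add(46165, Mul(Rational(-1, 1542), -12337))) = Mul(-3638295, Add(46165, Rational(12337, 1542))) = Mul(-3638295, Rational(71198767, 1542)) = Rational(-86347372660755, 514)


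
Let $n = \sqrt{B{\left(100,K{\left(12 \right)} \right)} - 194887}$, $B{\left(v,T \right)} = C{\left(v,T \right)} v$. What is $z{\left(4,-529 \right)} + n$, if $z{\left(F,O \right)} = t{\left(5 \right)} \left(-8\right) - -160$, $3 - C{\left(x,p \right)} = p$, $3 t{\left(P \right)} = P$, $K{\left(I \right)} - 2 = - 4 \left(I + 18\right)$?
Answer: $\frac{440}{3} + i \sqrt{182787} \approx 146.67 + 427.54 i$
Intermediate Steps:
$K{\left(I \right)} = -70 - 4 I$ ($K{\left(I \right)} = 2 - 4 \left(I + 18\right) = 2 - 4 \left(18 + I\right) = 2 - \left(72 + 4 I\right) = -70 - 4 I$)
$t{\left(P \right)} = \frac{P}{3}$
$C{\left(x,p \right)} = 3 - p$
$B{\left(v,T \right)} = v \left(3 - T\right)$ ($B{\left(v,T \right)} = \left(3 - T\right) v = v \left(3 - T\right)$)
$z{\left(F,O \right)} = \frac{440}{3}$ ($z{\left(F,O \right)} = \frac{1}{3} \cdot 5 \left(-8\right) - -160 = \frac{5}{3} \left(-8\right) + 160 = - \frac{40}{3} + 160 = \frac{440}{3}$)
$n = i \sqrt{182787}$ ($n = \sqrt{100 \left(3 - \left(-70 - 48\right)\right) - 194887} = \sqrt{100 \left(3 - -118\right) - 194887} = \sqrt{100 \left(3 + 118\right) - 194887} = \sqrt{100 \cdot 121 - 194887} = \sqrt{12100 - 194887} = \sqrt{-182787} = i \sqrt{182787} \approx 427.54 i$)
$z{\left(4,-529 \right)} + n = \frac{440}{3} + i \sqrt{182787}$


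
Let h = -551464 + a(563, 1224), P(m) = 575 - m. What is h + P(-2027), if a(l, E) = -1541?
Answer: -550403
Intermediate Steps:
h = -553005 (h = -551464 - 1541 = -553005)
h + P(-2027) = -553005 + (575 - 1*(-2027)) = -553005 + (575 + 2027) = -553005 + 2602 = -550403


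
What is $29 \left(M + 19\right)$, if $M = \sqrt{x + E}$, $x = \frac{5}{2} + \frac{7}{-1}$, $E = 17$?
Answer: $551 + \frac{145 \sqrt{2}}{2} \approx 653.53$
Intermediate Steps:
$x = - \frac{9}{2}$ ($x = 5 \cdot \frac{1}{2} + 7 \left(-1\right) = \frac{5}{2} - 7 = - \frac{9}{2} \approx -4.5$)
$M = \frac{5 \sqrt{2}}{2}$ ($M = \sqrt{- \frac{9}{2} + 17} = \sqrt{\frac{25}{2}} = \frac{5 \sqrt{2}}{2} \approx 3.5355$)
$29 \left(M + 19\right) = 29 \left(\frac{5 \sqrt{2}}{2} + 19\right) = 29 \left(19 + \frac{5 \sqrt{2}}{2}\right) = 551 + \frac{145 \sqrt{2}}{2}$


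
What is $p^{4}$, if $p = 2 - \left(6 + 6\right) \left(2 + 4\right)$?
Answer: $24010000$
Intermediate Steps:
$p = -70$ ($p = 2 - 12 \cdot 6 = 2 - 72 = -70$)
$p^{4} = \left(-70\right)^{4} = 24010000$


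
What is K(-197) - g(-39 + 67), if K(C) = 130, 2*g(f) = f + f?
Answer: 102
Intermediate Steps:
g(f) = f (g(f) = (f + f)/2 = (2*f)/2 = f)
K(-197) - g(-39 + 67) = 130 - (-39 + 67) = 130 - 1*28 = 130 - 28 = 102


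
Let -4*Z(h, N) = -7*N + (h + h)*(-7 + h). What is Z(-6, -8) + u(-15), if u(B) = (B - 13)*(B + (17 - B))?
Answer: -529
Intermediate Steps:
Z(h, N) = 7*N/4 - h*(-7 + h)/2 (Z(h, N) = -(-7*N + (h + h)*(-7 + h))/4 = -(-7*N + (2*h)*(-7 + h))/4 = -(-7*N + 2*h*(-7 + h))/4 = 7*N/4 - h*(-7 + h)/2)
u(B) = -221 + 17*B (u(B) = (-13 + B)*17 = -221 + 17*B)
Z(-6, -8) + u(-15) = (-½*(-6)² + (7/2)*(-6) + (7/4)*(-8)) + (-221 + 17*(-15)) = (-½*36 - 21 - 14) + (-221 - 255) = (-18 - 21 - 14) - 476 = -53 - 476 = -529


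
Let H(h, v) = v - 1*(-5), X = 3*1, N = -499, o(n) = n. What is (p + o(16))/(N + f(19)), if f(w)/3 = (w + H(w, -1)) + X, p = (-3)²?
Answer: -25/421 ≈ -0.059382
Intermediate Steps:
X = 3
p = 9
H(h, v) = 5 + v (H(h, v) = v + 5 = 5 + v)
f(w) = 21 + 3*w (f(w) = 3*((w + (5 - 1)) + 3) = 3*((w + 4) + 3) = 3*((4 + w) + 3) = 3*(7 + w) = 21 + 3*w)
(p + o(16))/(N + f(19)) = (9 + 16)/(-499 + (21 + 3*19)) = 25/(-499 + (21 + 57)) = 25/(-499 + 78) = 25/(-421) = 25*(-1/421) = -25/421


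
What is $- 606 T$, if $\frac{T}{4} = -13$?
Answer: $31512$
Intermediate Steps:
$T = -52$ ($T = 4 \left(-13\right) = -52$)
$- 606 T = \left(-606\right) \left(-52\right) = 31512$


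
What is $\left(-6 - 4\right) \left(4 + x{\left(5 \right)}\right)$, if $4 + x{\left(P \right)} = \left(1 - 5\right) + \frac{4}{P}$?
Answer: $32$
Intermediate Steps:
$x{\left(P \right)} = -8 + \frac{4}{P}$ ($x{\left(P \right)} = -4 + \left(\left(1 - 5\right) + \frac{4}{P}\right) = -4 - \left(4 - \frac{4}{P}\right) = -8 + \frac{4}{P}$)
$\left(-6 - 4\right) \left(4 + x{\left(5 \right)}\right) = \left(-6 - 4\right) \left(4 - \left(8 - \frac{4}{5}\right)\right) = \left(-6 - 4\right) \left(4 + \left(-8 + 4 \cdot \frac{1}{5}\right)\right) = - 10 \left(4 + \left(-8 + \frac{4}{5}\right)\right) = - 10 \left(4 - \frac{36}{5}\right) = \left(-10\right) \left(- \frac{16}{5}\right) = 32$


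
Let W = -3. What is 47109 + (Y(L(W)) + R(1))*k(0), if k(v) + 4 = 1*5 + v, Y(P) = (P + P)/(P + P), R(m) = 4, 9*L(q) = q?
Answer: 47114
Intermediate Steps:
L(q) = q/9
Y(P) = 1 (Y(P) = (2*P)/((2*P)) = (2*P)*(1/(2*P)) = 1)
k(v) = 1 + v (k(v) = -4 + (1*5 + v) = -4 + (5 + v) = 1 + v)
47109 + (Y(L(W)) + R(1))*k(0) = 47109 + (1 + 4)*(1 + 0) = 47109 + 5*1 = 47109 + 5 = 47114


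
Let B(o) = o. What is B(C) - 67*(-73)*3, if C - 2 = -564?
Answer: 14111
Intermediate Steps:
C = -562 (C = 2 - 564 = -562)
B(C) - 67*(-73)*3 = -562 - 67*(-73)*3 = -562 + 4891*3 = -562 + 14673 = 14111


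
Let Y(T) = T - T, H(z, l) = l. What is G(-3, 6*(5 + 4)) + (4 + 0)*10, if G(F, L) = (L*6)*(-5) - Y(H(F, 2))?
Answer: -1580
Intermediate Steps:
Y(T) = 0
G(F, L) = -30*L (G(F, L) = (L*6)*(-5) - 1*0 = (6*L)*(-5) + 0 = -30*L + 0 = -30*L)
G(-3, 6*(5 + 4)) + (4 + 0)*10 = -180*(5 + 4) + (4 + 0)*10 = -180*9 + 4*10 = -30*54 + 40 = -1620 + 40 = -1580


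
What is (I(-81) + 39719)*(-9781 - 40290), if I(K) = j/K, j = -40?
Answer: -161092376809/81 ≈ -1.9888e+9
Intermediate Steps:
I(K) = -40/K
(I(-81) + 39719)*(-9781 - 40290) = (-40/(-81) + 39719)*(-9781 - 40290) = (-40*(-1/81) + 39719)*(-50071) = (40/81 + 39719)*(-50071) = (3217279/81)*(-50071) = -161092376809/81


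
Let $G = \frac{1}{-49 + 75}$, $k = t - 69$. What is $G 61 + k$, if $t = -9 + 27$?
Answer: $- \frac{1265}{26} \approx -48.654$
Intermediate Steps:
$t = 18$
$k = -51$ ($k = 18 - 69 = -51$)
$G = \frac{1}{26} \approx 0.038462$
$G 61 + k = \frac{1}{26} \cdot 61 - 51 = \frac{61}{26} - 51 = - \frac{1265}{26}$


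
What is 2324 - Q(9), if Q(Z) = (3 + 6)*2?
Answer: 2306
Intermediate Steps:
Q(Z) = 18 (Q(Z) = 9*2 = 18)
2324 - Q(9) = 2324 - 1*18 = 2324 - 18 = 2306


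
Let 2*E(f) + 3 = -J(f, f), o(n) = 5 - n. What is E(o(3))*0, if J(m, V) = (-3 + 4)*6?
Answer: 0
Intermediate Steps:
J(m, V) = 6 (J(m, V) = 1*6 = 6)
E(f) = -9/2 (E(f) = -3/2 + (-1*6)/2 = -3/2 + (1/2)*(-6) = -3/2 - 3 = -9/2)
E(o(3))*0 = -9/2*0 = 0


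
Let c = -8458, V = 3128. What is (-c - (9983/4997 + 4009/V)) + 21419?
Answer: 466944654435/15630616 ≈ 29874.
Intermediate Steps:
(-c - (9983/4997 + 4009/V)) + 21419 = (-1*(-8458) - (9983/4997 + 4009/3128)) + 21419 = (8458 - (9983*(1/4997) + 4009*(1/3128))) + 21419 = (8458 - (9983/4997 + 4009/3128)) + 21419 = (8458 - 1*51259797/15630616) + 21419 = (8458 - 51259797/15630616) + 21419 = 132152490331/15630616 + 21419 = 466944654435/15630616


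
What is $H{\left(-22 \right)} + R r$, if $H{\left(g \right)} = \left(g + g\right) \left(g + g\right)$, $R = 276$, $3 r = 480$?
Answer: $46096$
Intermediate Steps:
$r = 160$ ($r = \frac{1}{3} \cdot 480 = 160$)
$H{\left(g \right)} = 4 g^{2}$ ($H{\left(g \right)} = 2 g 2 g = 4 g^{2}$)
$H{\left(-22 \right)} + R r = 4 \left(-22\right)^{2} + 276 \cdot 160 = 4 \cdot 484 + 44160 = 1936 + 44160 = 46096$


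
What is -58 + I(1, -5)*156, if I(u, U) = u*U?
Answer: -838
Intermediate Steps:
I(u, U) = U*u
-58 + I(1, -5)*156 = -58 - 5*1*156 = -58 - 5*156 = -58 - 780 = -838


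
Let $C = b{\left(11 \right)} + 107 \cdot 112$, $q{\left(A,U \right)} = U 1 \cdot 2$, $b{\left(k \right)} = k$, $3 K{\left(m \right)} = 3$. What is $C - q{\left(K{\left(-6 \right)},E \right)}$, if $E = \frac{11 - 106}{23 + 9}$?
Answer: $\frac{192015}{16} \approx 12001.0$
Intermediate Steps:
$K{\left(m \right)} = 1$ ($K{\left(m \right)} = \frac{1}{3} \cdot 3 = 1$)
$E = - \frac{95}{32} \approx -2.9688$
$q{\left(A,U \right)} = 2 U$ ($q{\left(A,U \right)} = U 2 = 2 U$)
$C = 11995$ ($C = 11 + 107 \cdot 112 = 11 + 11984 = 11995$)
$C - q{\left(K{\left(-6 \right)},E \right)} = 11995 - 2 \left(- \frac{95}{32}\right) = 11995 - - \frac{95}{16} = 11995 + \frac{95}{16} = \frac{192015}{16}$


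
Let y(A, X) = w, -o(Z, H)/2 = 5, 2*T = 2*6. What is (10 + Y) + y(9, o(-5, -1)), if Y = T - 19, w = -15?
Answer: -18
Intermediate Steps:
T = 6 (T = (2*6)/2 = (½)*12 = 6)
o(Z, H) = -10 (o(Z, H) = -2*5 = -10)
y(A, X) = -15
Y = -13 (Y = 6 - 19 = -13)
(10 + Y) + y(9, o(-5, -1)) = (10 - 13) - 15 = -3 - 15 = -18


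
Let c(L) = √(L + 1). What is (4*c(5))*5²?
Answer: 100*√6 ≈ 244.95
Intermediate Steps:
c(L) = √(1 + L)
(4*c(5))*5² = (4*√(1 + 5))*5² = (4*√6)*25 = 100*√6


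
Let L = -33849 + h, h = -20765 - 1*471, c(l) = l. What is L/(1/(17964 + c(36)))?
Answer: -991530000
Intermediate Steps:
h = -21236 (h = -20765 - 471 = -21236)
L = -55085 (L = -33849 - 21236 = -55085)
L/(1/(17964 + c(36))) = -55085/(1/(17964 + 36)) = -55085/(1/18000) = -55085/1/18000 = -55085*18000 = -991530000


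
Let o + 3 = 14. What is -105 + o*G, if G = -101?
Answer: -1216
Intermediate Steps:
o = 11 (o = -3 + 14 = 11)
-105 + o*G = -105 + 11*(-101) = -105 - 1111 = -1216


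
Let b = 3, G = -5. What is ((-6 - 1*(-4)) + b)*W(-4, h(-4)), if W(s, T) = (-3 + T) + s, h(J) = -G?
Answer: -2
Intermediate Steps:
h(J) = 5 (h(J) = -1*(-5) = 5)
W(s, T) = -3 + T + s
((-6 - 1*(-4)) + b)*W(-4, h(-4)) = ((-6 - 1*(-4)) + 3)*(-3 + 5 - 4) = ((-6 + 4) + 3)*(-2) = (-2 + 3)*(-2) = 1*(-2) = -2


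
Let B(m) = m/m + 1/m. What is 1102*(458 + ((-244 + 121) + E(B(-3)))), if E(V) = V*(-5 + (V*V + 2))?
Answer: 9916898/27 ≈ 3.6729e+5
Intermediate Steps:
B(m) = 1 + 1/m
E(V) = V*(-3 + V²) (E(V) = V*(-5 + (V² + 2)) = V*(-5 + (2 + V²)) = V*(-3 + V²))
1102*(458 + ((-244 + 121) + E(B(-3)))) = 1102*(458 + ((-244 + 121) + ((1 - 3)/(-3))*(-3 + ((1 - 3)/(-3))²))) = 1102*(458 + (-123 + (-⅓*(-2))*(-3 + (-⅓*(-2))²))) = 1102*(458 + (-123 + 2*(-3 + (⅔)²)/3)) = 1102*(458 + (-123 + 2*(-3 + 4/9)/3)) = 1102*(458 + (-123 + (⅔)*(-23/9))) = 1102*(458 + (-123 - 46/27)) = 1102*(458 - 3367/27) = 1102*(8999/27) = 9916898/27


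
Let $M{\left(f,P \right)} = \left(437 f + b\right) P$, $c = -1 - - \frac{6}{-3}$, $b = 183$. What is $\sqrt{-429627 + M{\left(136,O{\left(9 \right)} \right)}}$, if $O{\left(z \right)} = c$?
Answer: $18 i \sqrt{1878} \approx 780.05 i$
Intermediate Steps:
$c = -3$ ($c = -1 - - \frac{6 \left(-1\right)}{3} = -1 - \left(-1\right) \left(-2\right) = -1 - 2 = -3$)
$O{\left(z \right)} = -3$
$M{\left(f,P \right)} = P \left(183 + 437 f\right)$ ($M{\left(f,P \right)} = \left(437 f + 183\right) P = \left(183 + 437 f\right) P = P \left(183 + 437 f\right)$)
$\sqrt{-429627 + M{\left(136,O{\left(9 \right)} \right)}} = \sqrt{-429627 - 3 \left(183 + 437 \cdot 136\right)} = \sqrt{-429627 - 3 \left(183 + 59432\right)} = \sqrt{-429627 - 178845} = \sqrt{-608472} = 18 i \sqrt{1878}$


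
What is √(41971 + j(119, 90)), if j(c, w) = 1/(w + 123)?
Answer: 4*√119011407/213 ≈ 204.87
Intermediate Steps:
j(c, w) = 1/(123 + w)
√(41971 + j(119, 90)) = √(41971 + 1/(123 + 90)) = √(41971 + 1/213) = √(8939824/213) = 4*√119011407/213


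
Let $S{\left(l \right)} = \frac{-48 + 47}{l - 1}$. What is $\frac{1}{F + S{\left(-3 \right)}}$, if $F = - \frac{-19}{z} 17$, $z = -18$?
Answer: $- \frac{36}{637} \approx -0.056515$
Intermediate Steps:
$S{\left(l \right)} = - \frac{1}{-1 + l}$
$F = - \frac{323}{18}$ ($F = - \frac{-19}{-18} \cdot 17 = - \frac{\left(-19\right) \left(-1\right)}{18} \cdot 17 = \left(-1\right) \frac{19}{18} \cdot 17 = \left(- \frac{19}{18}\right) 17 = - \frac{323}{18} \approx -17.944$)
$\frac{1}{F + S{\left(-3 \right)}} = \frac{1}{- \frac{323}{18} - \frac{1}{-1 - 3}} = \frac{1}{- \frac{323}{18} - \frac{1}{-4}} = \frac{1}{- \frac{323}{18} - - \frac{1}{4}} = \frac{1}{- \frac{323}{18} + \frac{1}{4}} = \frac{1}{- \frac{637}{36}} = - \frac{36}{637}$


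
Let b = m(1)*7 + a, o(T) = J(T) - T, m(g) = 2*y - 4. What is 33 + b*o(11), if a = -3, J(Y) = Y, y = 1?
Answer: 33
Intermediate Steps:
m(g) = -2 (m(g) = 2*1 - 4 = 2 - 4 = -2)
o(T) = 0 (o(T) = T - T = 0)
b = -17 (b = -2*7 - 3 = -14 - 3 = -17)
33 + b*o(11) = 33 - 17*0 = 33 + 0 = 33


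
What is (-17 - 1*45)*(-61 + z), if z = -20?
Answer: 5022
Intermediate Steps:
(-17 - 1*45)*(-61 + z) = (-17 - 1*45)*(-61 - 20) = (-17 - 45)*(-81) = -62*(-81) = 5022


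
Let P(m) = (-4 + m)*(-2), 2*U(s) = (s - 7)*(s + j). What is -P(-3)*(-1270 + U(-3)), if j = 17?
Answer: 18760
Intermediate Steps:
U(s) = (-7 + s)*(17 + s)/2 (U(s) = ((s - 7)*(s + 17))/2 = ((-7 + s)*(17 + s))/2 = (-7 + s)*(17 + s)/2)
P(m) = 8 - 2*m
-P(-3)*(-1270 + U(-3)) = -(8 - 2*(-3))*(-1270 + (-119/2 + (1/2)*(-3)**2 + 5*(-3))) = -(8 + 6)*(-1270 + (-119/2 + (1/2)*9 - 15)) = -14*(-1270 + (-119/2 + 9/2 - 15)) = -14*(-1270 - 70) = -14*(-1340) = -1*(-18760) = 18760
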